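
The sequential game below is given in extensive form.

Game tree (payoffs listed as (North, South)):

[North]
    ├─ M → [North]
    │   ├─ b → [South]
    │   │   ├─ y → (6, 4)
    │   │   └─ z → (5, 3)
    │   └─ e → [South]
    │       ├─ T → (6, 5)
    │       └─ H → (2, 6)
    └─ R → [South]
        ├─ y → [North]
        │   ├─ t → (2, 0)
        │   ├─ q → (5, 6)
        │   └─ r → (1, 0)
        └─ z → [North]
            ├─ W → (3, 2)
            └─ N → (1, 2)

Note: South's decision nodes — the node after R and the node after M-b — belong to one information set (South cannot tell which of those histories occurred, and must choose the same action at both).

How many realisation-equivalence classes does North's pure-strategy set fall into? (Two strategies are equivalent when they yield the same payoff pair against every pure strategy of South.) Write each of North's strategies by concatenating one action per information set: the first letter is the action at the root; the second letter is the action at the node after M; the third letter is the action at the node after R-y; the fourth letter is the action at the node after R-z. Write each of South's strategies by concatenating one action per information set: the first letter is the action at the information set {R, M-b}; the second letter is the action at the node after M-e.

North has 24 pure strategies: MbtW, MbtN, MbqW, MbqN, MbrW, MbrN, MetW, MetN, MeqW, MeqN, MerW, MerN, RbtW, RbtN, RbqW, RbqN, RbrW, RbrN, RetW, RetN, ReqW, ReqN, RerW, RerN. Columns: yT, yH, zT, zH.
{MbtW, MbtN, MbqW, MbqN, MbrW, MbrN} → row (6,4) (6,4) (5,3) (5,3)
{MetW, MetN, MeqW, MeqN, MerW, MerN} → row (6,5) (2,6) (6,5) (2,6)
{RbtW, RetW} → row (2,0) (2,0) (3,2) (3,2)
{RbtN, RetN} → row (2,0) (2,0) (1,2) (1,2)
{RbqW, ReqW} → row (5,6) (5,6) (3,2) (3,2)
{RbqN, ReqN} → row (5,6) (5,6) (1,2) (1,2)
{RbrW, RerW} → row (1,0) (1,0) (3,2) (3,2)
{RbrN, RerN} → row (1,0) (1,0) (1,2) (1,2)
That's 8 distinct rows out of 24 strategies.

8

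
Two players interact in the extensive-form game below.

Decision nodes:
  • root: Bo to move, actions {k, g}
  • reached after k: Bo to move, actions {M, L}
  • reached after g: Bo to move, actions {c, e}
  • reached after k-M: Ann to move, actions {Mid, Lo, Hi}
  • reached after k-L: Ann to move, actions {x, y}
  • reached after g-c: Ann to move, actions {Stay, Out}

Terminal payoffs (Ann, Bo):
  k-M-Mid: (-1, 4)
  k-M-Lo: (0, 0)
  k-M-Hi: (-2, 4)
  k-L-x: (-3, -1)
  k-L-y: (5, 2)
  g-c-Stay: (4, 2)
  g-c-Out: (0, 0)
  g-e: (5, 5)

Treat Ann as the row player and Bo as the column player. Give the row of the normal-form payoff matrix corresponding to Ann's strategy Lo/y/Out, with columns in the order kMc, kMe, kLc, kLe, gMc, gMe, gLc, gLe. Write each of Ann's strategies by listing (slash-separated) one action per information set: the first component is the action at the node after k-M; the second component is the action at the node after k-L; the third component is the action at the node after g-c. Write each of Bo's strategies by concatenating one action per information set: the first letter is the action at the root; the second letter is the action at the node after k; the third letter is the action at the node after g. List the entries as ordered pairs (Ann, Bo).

vs kMc: Bo plays k → Bo plays M at [k] → Ann plays Lo at [k-M] → (0, 0)
vs kMe: Bo plays k → Bo plays M at [k] → Ann plays Lo at [k-M] → (0, 0)
vs kLc: Bo plays k → Bo plays L at [k] → Ann plays y at [k-L] → (5, 2)
vs kLe: Bo plays k → Bo plays L at [k] → Ann plays y at [k-L] → (5, 2)
vs gMc: Bo plays g → Bo plays c at [g] → Ann plays Out at [g-c] → (0, 0)
vs gMe: Bo plays g → Bo plays e at [g] → (5, 5)
vs gLc: Bo plays g → Bo plays c at [g] → Ann plays Out at [g-c] → (0, 0)
vs gLe: Bo plays g → Bo plays e at [g] → (5, 5)

(0,0) (0,0) (5,2) (5,2) (0,0) (5,5) (0,0) (5,5)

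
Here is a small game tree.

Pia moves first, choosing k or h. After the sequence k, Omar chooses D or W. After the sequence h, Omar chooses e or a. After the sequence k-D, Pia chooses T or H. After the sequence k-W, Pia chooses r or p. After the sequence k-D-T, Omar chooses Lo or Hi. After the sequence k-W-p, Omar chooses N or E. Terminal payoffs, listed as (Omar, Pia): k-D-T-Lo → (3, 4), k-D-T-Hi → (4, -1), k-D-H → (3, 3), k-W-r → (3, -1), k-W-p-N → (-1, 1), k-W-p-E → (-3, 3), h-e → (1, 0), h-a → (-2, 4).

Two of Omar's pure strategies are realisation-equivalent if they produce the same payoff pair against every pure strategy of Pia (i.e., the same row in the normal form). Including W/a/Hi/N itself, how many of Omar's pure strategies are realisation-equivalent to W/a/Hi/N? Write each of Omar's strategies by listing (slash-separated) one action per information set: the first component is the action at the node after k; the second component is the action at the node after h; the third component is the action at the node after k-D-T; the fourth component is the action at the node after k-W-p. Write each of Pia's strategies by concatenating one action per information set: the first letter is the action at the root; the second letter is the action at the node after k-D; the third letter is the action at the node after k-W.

2

Row for W/a/Hi/N (columns kTr, kTp, kHr, kHp, hTr, hTp, hHr, hHp): (3,-1) (-1,1) (3,-1) (-1,1) (-2,4) (-2,4) (-2,4) (-2,4).
Under W/a/Hi/N, Omar's choice at the node after k-D-T can never be reached regardless of what Pia does, so varying those choices leaves every outcome unchanged.
Holding the reachable choices fixed and varying the unreachable one freely already gives 2 equivalent strategies.
No other strategy reproduces this row, so those 2 are the full class: W/a/Lo/N, W/a/Hi/N.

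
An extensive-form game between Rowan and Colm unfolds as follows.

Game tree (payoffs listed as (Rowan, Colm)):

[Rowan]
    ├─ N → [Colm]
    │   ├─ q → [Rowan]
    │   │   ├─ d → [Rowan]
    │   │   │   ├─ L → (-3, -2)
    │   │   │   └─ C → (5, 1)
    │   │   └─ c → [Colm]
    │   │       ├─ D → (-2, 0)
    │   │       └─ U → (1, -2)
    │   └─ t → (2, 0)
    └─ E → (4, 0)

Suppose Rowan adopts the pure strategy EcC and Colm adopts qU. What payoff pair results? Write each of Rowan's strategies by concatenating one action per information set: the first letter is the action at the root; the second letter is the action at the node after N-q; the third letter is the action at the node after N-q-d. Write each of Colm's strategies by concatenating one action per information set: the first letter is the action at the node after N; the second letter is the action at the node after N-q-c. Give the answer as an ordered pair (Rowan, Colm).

Trace the play path from the root:
  Rowan plays E
→ terminal payoff (4, 0).
(Rowan's choice at the node after N-q is never reached on this path, so it doesn't affect the outcome.)

(4, 0)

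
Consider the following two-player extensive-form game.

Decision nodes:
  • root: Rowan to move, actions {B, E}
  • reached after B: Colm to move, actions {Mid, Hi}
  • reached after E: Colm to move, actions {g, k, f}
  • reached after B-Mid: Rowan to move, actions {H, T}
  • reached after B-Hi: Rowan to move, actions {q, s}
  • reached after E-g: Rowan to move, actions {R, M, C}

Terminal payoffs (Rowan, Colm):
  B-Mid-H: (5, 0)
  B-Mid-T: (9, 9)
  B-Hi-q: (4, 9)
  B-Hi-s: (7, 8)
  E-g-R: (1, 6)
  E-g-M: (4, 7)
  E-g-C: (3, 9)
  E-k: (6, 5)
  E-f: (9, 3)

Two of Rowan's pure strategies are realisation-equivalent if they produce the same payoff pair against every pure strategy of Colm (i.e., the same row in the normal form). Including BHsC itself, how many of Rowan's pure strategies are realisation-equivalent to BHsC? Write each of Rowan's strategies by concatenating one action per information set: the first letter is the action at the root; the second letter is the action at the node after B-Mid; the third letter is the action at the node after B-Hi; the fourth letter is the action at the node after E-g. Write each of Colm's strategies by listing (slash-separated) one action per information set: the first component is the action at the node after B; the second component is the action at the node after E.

Row for BHsC (columns Mid/g, Mid/k, Mid/f, Hi/g, Hi/k, Hi/f): (5,0) (5,0) (5,0) (7,8) (7,8) (7,8).
Under BHsC, Rowan's choice at the node after E-g can never be reached regardless of what Colm does, so varying those choices leaves every outcome unchanged.
Holding the reachable choices fixed and varying the unreachable one freely already gives 3 equivalent strategies.
No other strategy reproduces this row, so those 3 are the full class: BHsR, BHsM, BHsC.

3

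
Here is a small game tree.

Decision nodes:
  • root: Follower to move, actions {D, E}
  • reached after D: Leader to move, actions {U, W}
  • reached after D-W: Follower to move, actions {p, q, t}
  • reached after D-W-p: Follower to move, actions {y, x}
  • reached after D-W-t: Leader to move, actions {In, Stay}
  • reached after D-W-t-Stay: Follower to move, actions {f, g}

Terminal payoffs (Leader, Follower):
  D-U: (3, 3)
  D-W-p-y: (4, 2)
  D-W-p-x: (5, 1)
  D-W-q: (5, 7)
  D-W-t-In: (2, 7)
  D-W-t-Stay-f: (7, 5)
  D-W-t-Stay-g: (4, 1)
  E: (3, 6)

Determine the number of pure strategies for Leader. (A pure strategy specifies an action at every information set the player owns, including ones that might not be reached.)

4

Leader owns the node after D with actions {U, W} — two choices.
Leader owns the node after D-W-t with actions {In, Stay} — two choices.
A pure strategy fixes one action at each information set independently, so the count is the product 2 × 2 = 4.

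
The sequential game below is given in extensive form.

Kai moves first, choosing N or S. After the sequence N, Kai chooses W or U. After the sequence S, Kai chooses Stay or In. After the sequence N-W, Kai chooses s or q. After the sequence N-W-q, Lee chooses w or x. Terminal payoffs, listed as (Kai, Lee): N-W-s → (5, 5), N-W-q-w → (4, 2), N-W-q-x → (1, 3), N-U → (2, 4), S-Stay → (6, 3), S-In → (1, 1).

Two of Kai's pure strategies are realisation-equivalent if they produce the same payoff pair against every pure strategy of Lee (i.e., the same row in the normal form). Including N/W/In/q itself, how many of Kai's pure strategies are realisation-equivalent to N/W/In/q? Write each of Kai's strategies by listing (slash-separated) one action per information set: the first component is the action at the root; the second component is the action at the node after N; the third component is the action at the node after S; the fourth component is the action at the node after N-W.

2

Row for N/W/In/q (columns w, x): (4,2) (1,3).
Under N/W/In/q, Kai's choice at the node after S can never be reached regardless of what Lee does, so varying those choices leaves every outcome unchanged.
Holding the reachable choices fixed and varying the unreachable one freely already gives 2 equivalent strategies.
No other strategy reproduces this row, so those 2 are the full class: N/W/Stay/q, N/W/In/q.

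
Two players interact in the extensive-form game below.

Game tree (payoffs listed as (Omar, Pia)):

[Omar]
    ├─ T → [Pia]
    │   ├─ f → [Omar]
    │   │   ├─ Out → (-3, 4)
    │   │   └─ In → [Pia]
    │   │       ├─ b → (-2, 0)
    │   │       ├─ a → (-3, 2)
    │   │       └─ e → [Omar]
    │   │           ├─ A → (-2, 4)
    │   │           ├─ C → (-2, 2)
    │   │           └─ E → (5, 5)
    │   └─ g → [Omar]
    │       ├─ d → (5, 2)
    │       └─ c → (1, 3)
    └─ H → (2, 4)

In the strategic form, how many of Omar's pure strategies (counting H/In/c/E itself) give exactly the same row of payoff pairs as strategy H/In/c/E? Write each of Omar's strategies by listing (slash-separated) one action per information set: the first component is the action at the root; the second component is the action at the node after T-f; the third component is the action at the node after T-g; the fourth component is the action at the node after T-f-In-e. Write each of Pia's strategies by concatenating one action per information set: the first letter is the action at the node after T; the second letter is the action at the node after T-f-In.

12

Row for H/In/c/E (columns fb, fa, fe, gb, ga, ge): (2,4) (2,4) (2,4) (2,4) (2,4) (2,4).
Under H/In/c/E, Omar's choice at the node after T-f and at the node after T-g and at the node after T-f-In-e can never be reached regardless of what Pia does, so varying those choices leaves every outcome unchanged.
Holding the reachable choices fixed and varying the unreachable ones freely already gives 2 × 2 × 3 = 12 equivalent strategies.
No other strategy reproduces this row, so those 12 are the full class: H/Out/d/A, H/Out/d/C, H/Out/d/E, H/Out/c/A, H/Out/c/C, H/Out/c/E, H/In/d/A, H/In/d/C, H/In/d/E, H/In/c/A, H/In/c/C, H/In/c/E.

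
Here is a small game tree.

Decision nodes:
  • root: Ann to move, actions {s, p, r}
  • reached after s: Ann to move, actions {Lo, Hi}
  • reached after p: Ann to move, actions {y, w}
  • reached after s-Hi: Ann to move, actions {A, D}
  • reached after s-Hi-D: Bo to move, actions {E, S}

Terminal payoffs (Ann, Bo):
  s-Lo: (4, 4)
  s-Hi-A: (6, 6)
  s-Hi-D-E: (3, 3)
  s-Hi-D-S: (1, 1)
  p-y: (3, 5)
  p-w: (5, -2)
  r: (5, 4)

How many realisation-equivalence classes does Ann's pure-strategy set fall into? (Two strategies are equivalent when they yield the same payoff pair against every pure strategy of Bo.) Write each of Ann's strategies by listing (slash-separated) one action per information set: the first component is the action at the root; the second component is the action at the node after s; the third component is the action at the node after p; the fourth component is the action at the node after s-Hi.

6

Ann has 24 pure strategies: s/Lo/y/A, s/Lo/y/D, s/Lo/w/A, s/Lo/w/D, s/Hi/y/A, s/Hi/y/D, s/Hi/w/A, s/Hi/w/D, p/Lo/y/A, p/Lo/y/D, p/Lo/w/A, p/Lo/w/D, p/Hi/y/A, p/Hi/y/D, p/Hi/w/A, p/Hi/w/D, r/Lo/y/A, r/Lo/y/D, r/Lo/w/A, r/Lo/w/D, r/Hi/y/A, r/Hi/y/D, r/Hi/w/A, r/Hi/w/D. Columns: E, S.
{s/Lo/y/A, s/Lo/y/D, s/Lo/w/A, s/Lo/w/D} → row (4,4) (4,4)
{s/Hi/y/A, s/Hi/w/A} → row (6,6) (6,6)
{s/Hi/y/D, s/Hi/w/D} → row (3,3) (1,1)
{p/Lo/y/A, p/Lo/y/D, p/Hi/y/A, p/Hi/y/D} → row (3,5) (3,5)
{p/Lo/w/A, p/Lo/w/D, p/Hi/w/A, p/Hi/w/D} → row (5,-2) (5,-2)
{r/Lo/y/A, r/Lo/y/D, r/Lo/w/A, r/Lo/w/D, r/Hi/y/A, r/Hi/y/D, r/Hi/w/A, r/Hi/w/D} → row (5,4) (5,4)
That's 6 distinct rows out of 24 strategies.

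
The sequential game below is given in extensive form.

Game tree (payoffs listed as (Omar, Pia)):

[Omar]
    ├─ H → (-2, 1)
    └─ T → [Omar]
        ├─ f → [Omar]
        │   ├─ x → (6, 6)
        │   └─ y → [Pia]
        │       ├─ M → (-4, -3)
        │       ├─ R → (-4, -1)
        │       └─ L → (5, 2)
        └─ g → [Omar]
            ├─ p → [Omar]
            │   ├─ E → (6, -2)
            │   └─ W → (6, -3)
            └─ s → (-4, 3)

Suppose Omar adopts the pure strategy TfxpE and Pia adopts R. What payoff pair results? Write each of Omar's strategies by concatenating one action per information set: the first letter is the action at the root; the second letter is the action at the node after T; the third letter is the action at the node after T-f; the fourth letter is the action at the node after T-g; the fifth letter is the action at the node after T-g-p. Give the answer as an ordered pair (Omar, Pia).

Trace the play path from the root:
  Omar plays T
  Omar plays f at [T]
  Omar plays x at [T-f]
→ terminal payoff (6, 6).
(Omar's choice at the node after T-g is never reached on this path, so it doesn't affect the outcome.)

(6, 6)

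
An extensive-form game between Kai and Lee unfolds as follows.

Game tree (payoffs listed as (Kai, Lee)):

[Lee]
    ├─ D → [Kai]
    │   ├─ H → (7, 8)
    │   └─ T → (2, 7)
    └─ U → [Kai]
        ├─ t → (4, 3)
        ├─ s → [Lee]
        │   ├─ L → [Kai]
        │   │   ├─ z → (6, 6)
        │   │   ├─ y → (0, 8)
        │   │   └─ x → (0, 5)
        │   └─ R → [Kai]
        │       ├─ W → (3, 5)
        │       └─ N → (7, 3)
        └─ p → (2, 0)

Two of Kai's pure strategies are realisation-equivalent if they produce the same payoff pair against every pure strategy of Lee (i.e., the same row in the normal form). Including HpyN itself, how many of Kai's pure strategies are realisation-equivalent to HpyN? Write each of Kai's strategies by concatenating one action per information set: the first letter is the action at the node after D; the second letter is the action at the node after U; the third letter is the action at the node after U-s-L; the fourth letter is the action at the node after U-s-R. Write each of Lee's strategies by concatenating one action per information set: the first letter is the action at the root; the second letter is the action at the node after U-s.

Row for HpyN (columns DL, DR, UL, UR): (7,8) (7,8) (2,0) (2,0).
Under HpyN, Kai's choice at the node after U-s-L and at the node after U-s-R can never be reached regardless of what Lee does, so varying those choices leaves every outcome unchanged.
Holding the reachable choices fixed and varying the unreachable ones freely already gives 3 × 2 = 6 equivalent strategies.
No other strategy reproduces this row, so those 6 are the full class: HpzW, HpzN, HpyW, HpyN, HpxW, HpxN.

6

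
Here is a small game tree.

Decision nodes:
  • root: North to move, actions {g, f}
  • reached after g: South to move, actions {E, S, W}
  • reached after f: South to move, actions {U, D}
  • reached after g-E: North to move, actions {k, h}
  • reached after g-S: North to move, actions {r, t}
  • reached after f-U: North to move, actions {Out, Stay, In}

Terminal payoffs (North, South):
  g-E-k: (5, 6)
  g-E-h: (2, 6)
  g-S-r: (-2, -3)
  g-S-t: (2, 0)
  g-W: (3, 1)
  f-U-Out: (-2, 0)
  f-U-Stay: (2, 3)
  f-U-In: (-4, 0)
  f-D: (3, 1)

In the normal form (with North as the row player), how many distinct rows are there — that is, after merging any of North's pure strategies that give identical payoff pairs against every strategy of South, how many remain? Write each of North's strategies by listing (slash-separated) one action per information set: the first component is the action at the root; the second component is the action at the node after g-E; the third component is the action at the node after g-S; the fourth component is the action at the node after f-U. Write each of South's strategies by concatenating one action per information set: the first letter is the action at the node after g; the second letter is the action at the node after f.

7

North has 24 pure strategies: g/k/r/Out, g/k/r/Stay, g/k/r/In, g/k/t/Out, g/k/t/Stay, g/k/t/In, g/h/r/Out, g/h/r/Stay, g/h/r/In, g/h/t/Out, g/h/t/Stay, g/h/t/In, f/k/r/Out, f/k/r/Stay, f/k/r/In, f/k/t/Out, f/k/t/Stay, f/k/t/In, f/h/r/Out, f/h/r/Stay, f/h/r/In, f/h/t/Out, f/h/t/Stay, f/h/t/In. Columns: EU, ED, SU, SD, WU, WD.
{g/k/r/Out, g/k/r/Stay, g/k/r/In} → row (5,6) (5,6) (-2,-3) (-2,-3) (3,1) (3,1)
{g/k/t/Out, g/k/t/Stay, g/k/t/In} → row (5,6) (5,6) (2,0) (2,0) (3,1) (3,1)
{g/h/r/Out, g/h/r/Stay, g/h/r/In} → row (2,6) (2,6) (-2,-3) (-2,-3) (3,1) (3,1)
{g/h/t/Out, g/h/t/Stay, g/h/t/In} → row (2,6) (2,6) (2,0) (2,0) (3,1) (3,1)
{f/k/r/Out, f/k/t/Out, f/h/r/Out, f/h/t/Out} → row (-2,0) (3,1) (-2,0) (3,1) (-2,0) (3,1)
{f/k/r/Stay, f/k/t/Stay, f/h/r/Stay, f/h/t/Stay} → row (2,3) (3,1) (2,3) (3,1) (2,3) (3,1)
{f/k/r/In, f/k/t/In, f/h/r/In, f/h/t/In} → row (-4,0) (3,1) (-4,0) (3,1) (-4,0) (3,1)
That's 7 distinct rows out of 24 strategies.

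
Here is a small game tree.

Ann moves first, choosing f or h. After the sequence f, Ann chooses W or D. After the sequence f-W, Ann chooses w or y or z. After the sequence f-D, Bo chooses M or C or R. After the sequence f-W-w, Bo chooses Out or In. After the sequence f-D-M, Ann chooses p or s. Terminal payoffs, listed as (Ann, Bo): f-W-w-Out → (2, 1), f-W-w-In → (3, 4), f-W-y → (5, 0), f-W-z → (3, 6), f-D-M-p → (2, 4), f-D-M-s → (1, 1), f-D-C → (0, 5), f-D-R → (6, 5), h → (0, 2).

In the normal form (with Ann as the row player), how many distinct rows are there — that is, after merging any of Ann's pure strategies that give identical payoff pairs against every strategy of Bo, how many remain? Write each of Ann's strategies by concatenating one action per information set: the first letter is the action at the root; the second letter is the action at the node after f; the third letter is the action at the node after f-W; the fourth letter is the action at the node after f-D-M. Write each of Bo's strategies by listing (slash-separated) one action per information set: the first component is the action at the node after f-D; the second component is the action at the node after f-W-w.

6

Ann has 24 pure strategies: fWwp, fWws, fWyp, fWys, fWzp, fWzs, fDwp, fDws, fDyp, fDys, fDzp, fDzs, hWwp, hWws, hWyp, hWys, hWzp, hWzs, hDwp, hDws, hDyp, hDys, hDzp, hDzs. Columns: M/Out, M/In, C/Out, C/In, R/Out, R/In.
{fWwp, fWws} → row (2,1) (3,4) (2,1) (3,4) (2,1) (3,4)
{fWyp, fWys} → row (5,0) (5,0) (5,0) (5,0) (5,0) (5,0)
{fWzp, fWzs} → row (3,6) (3,6) (3,6) (3,6) (3,6) (3,6)
{fDwp, fDyp, fDzp} → row (2,4) (2,4) (0,5) (0,5) (6,5) (6,5)
{fDws, fDys, fDzs} → row (1,1) (1,1) (0,5) (0,5) (6,5) (6,5)
{hWwp, hWws, hWyp, hWys, hWzp, hWzs, hDwp, hDws, hDyp, hDys, hDzp, hDzs} → row (0,2) (0,2) (0,2) (0,2) (0,2) (0,2)
That's 6 distinct rows out of 24 strategies.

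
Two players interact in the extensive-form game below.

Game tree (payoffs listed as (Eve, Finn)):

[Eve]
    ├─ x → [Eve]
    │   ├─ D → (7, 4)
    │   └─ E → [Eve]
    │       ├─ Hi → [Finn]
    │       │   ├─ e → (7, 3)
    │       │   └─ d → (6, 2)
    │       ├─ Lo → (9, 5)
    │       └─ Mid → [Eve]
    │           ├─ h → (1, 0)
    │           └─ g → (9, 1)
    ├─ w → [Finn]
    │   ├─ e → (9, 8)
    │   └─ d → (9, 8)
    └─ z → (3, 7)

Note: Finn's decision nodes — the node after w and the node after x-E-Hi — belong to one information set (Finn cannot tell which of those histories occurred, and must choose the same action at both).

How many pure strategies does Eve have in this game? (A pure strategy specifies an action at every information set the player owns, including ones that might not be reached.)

Eve owns the root with actions {x, w, z} — three choices.
Eve owns the node after x with actions {D, E} — two choices.
Eve owns the node after x-E with actions {Hi, Lo, Mid} — three choices.
Eve owns the node after x-E-Mid with actions {h, g} — two choices.
A pure strategy fixes one action at each information set independently, so the count is the product 3 × 2 × 3 × 2 = 36.

36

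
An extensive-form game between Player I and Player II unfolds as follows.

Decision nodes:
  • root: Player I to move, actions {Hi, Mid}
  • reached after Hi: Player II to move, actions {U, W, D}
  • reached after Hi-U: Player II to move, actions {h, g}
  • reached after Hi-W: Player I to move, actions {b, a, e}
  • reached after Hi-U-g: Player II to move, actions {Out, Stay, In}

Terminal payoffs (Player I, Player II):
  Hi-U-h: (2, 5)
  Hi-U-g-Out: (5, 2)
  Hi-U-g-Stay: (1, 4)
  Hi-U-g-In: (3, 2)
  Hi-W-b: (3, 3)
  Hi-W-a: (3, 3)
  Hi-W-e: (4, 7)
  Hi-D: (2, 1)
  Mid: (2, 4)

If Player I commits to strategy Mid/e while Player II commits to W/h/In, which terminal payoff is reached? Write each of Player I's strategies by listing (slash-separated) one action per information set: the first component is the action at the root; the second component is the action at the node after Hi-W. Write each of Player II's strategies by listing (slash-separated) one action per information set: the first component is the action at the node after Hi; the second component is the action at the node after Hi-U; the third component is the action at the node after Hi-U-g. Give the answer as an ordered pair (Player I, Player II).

Trace the play path from the root:
  Player I plays Mid
→ terminal payoff (2, 4).
(Player I's choice at the node after Hi-W is never reached on this path, so it doesn't affect the outcome.)

(2, 4)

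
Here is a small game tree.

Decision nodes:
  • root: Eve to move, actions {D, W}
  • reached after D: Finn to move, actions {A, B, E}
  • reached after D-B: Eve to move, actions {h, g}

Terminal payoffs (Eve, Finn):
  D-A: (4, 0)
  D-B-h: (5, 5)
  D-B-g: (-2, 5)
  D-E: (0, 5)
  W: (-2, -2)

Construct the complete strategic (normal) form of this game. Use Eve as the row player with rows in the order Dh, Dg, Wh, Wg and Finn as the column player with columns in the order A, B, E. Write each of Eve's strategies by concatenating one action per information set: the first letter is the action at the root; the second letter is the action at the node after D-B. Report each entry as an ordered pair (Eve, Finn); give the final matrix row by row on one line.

Dh: (4,0) (5,5) (0,5) | Dg: (4,0) (-2,5) (0,5) | Wh: (-2,-2) (-2,-2) (-2,-2) | Wg: (-2,-2) (-2,-2) (-2,-2)

            A        B        E
  Dh    (4,0)    (5,5)    (0,5)
  Dg    (4,0)   (-2,5)    (0,5)
  Wh  (-2,-2)  (-2,-2)  (-2,-2)
  Wg  (-2,-2)  (-2,-2)  (-2,-2)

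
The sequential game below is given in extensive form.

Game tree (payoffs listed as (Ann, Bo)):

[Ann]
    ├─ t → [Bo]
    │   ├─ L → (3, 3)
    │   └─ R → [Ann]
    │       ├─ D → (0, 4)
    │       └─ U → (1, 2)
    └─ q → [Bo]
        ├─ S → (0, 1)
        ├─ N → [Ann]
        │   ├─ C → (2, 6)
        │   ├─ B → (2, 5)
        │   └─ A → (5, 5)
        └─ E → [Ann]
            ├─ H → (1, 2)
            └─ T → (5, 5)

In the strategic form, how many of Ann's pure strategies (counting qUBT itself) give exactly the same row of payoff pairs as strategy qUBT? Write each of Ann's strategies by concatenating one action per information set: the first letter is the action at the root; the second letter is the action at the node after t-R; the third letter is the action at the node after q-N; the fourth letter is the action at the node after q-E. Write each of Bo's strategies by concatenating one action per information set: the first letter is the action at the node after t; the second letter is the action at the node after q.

Row for qUBT (columns LS, LN, LE, RS, RN, RE): (0,1) (2,5) (5,5) (0,1) (2,5) (5,5).
Under qUBT, Ann's choice at the node after t-R can never be reached regardless of what Bo does, so varying those choices leaves every outcome unchanged.
Holding the reachable choices fixed and varying the unreachable one freely already gives 2 equivalent strategies.
No other strategy reproduces this row, so those 2 are the full class: qDBT, qUBT.

2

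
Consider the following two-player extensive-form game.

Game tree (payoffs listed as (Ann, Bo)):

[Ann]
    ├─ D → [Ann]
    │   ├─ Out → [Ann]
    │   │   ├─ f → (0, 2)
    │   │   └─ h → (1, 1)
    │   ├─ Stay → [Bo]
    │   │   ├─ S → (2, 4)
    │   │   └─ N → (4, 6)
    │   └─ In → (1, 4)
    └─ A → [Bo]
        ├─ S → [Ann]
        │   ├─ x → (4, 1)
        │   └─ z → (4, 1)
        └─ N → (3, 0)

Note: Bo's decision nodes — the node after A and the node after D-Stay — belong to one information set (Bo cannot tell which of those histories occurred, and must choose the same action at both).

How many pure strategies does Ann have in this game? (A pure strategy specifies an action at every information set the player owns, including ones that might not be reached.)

24

Ann owns the root with actions {D, A} — two choices.
Ann owns the node after D with actions {Out, Stay, In} — three choices.
Ann owns the node after D-Out with actions {f, h} — two choices.
Ann owns the node after A-S with actions {x, z} — two choices.
A pure strategy fixes one action at each information set independently, so the count is the product 2 × 3 × 2 × 2 = 24.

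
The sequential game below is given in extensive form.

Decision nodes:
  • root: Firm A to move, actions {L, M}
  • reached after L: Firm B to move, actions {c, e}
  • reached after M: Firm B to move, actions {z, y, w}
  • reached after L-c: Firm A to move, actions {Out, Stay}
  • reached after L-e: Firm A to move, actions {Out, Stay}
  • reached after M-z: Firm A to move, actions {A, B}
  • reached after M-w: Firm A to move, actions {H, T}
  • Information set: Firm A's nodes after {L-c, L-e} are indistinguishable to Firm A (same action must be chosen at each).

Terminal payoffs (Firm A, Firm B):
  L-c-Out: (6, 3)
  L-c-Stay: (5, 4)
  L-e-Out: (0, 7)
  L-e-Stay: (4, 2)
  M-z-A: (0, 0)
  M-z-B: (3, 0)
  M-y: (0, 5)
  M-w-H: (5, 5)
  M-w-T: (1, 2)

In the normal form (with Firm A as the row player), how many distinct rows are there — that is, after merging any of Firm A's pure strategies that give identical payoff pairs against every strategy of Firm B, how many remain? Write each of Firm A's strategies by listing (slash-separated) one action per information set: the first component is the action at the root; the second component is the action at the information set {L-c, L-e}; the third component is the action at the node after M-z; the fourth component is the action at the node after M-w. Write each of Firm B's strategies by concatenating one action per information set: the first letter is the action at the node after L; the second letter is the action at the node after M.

6

Firm A has 16 pure strategies: L/Out/A/H, L/Out/A/T, L/Out/B/H, L/Out/B/T, L/Stay/A/H, L/Stay/A/T, L/Stay/B/H, L/Stay/B/T, M/Out/A/H, M/Out/A/T, M/Out/B/H, M/Out/B/T, M/Stay/A/H, M/Stay/A/T, M/Stay/B/H, M/Stay/B/T. Columns: cz, cy, cw, ez, ey, ew.
{L/Out/A/H, L/Out/A/T, L/Out/B/H, L/Out/B/T} → row (6,3) (6,3) (6,3) (0,7) (0,7) (0,7)
{L/Stay/A/H, L/Stay/A/T, L/Stay/B/H, L/Stay/B/T} → row (5,4) (5,4) (5,4) (4,2) (4,2) (4,2)
{M/Out/A/H, M/Stay/A/H} → row (0,0) (0,5) (5,5) (0,0) (0,5) (5,5)
{M/Out/A/T, M/Stay/A/T} → row (0,0) (0,5) (1,2) (0,0) (0,5) (1,2)
{M/Out/B/H, M/Stay/B/H} → row (3,0) (0,5) (5,5) (3,0) (0,5) (5,5)
{M/Out/B/T, M/Stay/B/T} → row (3,0) (0,5) (1,2) (3,0) (0,5) (1,2)
That's 6 distinct rows out of 16 strategies.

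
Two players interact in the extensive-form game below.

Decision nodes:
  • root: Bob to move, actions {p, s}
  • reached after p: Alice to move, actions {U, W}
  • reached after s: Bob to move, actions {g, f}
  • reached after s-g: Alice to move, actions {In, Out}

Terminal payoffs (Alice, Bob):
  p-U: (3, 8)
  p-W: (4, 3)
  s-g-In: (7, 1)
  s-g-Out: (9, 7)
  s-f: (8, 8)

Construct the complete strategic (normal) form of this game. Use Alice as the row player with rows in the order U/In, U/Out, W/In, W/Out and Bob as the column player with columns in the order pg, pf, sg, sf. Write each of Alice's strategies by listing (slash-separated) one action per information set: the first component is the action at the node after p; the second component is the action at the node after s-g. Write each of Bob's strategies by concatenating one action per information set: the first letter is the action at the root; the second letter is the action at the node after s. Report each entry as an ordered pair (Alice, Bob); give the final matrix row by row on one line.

U/In: (3,8) (3,8) (7,1) (8,8) | U/Out: (3,8) (3,8) (9,7) (8,8) | W/In: (4,3) (4,3) (7,1) (8,8) | W/Out: (4,3) (4,3) (9,7) (8,8)

            pg       pf       sg       sf
 U/In    (3,8)    (3,8)    (7,1)    (8,8)
U/Out    (3,8)    (3,8)    (9,7)    (8,8)
 W/In    (4,3)    (4,3)    (7,1)    (8,8)
W/Out    (4,3)    (4,3)    (9,7)    (8,8)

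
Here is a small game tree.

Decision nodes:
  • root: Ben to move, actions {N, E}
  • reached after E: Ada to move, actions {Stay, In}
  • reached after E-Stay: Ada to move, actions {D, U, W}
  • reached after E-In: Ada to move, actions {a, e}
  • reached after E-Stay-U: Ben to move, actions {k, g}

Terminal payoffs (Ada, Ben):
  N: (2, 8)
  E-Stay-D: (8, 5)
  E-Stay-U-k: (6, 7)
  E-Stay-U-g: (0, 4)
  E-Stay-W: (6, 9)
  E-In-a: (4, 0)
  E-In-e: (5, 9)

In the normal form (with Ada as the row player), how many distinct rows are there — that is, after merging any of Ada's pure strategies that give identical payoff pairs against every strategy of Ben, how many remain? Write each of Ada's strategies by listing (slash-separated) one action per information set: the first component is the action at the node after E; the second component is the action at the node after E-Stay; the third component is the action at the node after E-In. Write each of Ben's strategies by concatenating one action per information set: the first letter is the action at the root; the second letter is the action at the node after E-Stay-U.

5

Ada has 12 pure strategies: Stay/D/a, Stay/D/e, Stay/U/a, Stay/U/e, Stay/W/a, Stay/W/e, In/D/a, In/D/e, In/U/a, In/U/e, In/W/a, In/W/e. Columns: Nk, Ng, Ek, Eg.
{Stay/D/a, Stay/D/e} → row (2,8) (2,8) (8,5) (8,5)
{Stay/U/a, Stay/U/e} → row (2,8) (2,8) (6,7) (0,4)
{Stay/W/a, Stay/W/e} → row (2,8) (2,8) (6,9) (6,9)
{In/D/a, In/U/a, In/W/a} → row (2,8) (2,8) (4,0) (4,0)
{In/D/e, In/U/e, In/W/e} → row (2,8) (2,8) (5,9) (5,9)
That's 5 distinct rows out of 12 strategies.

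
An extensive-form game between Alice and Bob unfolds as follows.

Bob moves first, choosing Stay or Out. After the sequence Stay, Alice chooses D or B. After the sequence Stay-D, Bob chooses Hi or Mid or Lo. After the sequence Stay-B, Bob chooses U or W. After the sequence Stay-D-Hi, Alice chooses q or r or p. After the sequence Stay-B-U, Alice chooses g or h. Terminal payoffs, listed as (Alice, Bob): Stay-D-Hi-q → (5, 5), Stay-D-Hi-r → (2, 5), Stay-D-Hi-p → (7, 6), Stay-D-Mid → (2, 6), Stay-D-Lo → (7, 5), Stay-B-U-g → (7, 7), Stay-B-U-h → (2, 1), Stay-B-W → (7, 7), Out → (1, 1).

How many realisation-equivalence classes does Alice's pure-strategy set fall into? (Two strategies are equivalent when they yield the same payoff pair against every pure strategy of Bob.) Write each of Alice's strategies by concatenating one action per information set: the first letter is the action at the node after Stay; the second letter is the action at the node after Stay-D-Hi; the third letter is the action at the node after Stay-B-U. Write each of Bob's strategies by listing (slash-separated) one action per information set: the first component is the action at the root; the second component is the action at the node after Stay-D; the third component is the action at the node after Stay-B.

Alice has 12 pure strategies: Dqg, Dqh, Drg, Drh, Dpg, Dph, Bqg, Bqh, Brg, Brh, Bpg, Bph. Columns: Stay/Hi/U, Stay/Hi/W, Stay/Mid/U, Stay/Mid/W, Stay/Lo/U, Stay/Lo/W, Out/Hi/U, Out/Hi/W, Out/Mid/U, Out/Mid/W, Out/Lo/U, Out/Lo/W.
{Dqg, Dqh} → row (5,5) (5,5) (2,6) (2,6) (7,5) (7,5) (1,1) (1,1) (1,1) (1,1) (1,1) (1,1)
{Drg, Drh} → row (2,5) (2,5) (2,6) (2,6) (7,5) (7,5) (1,1) (1,1) (1,1) (1,1) (1,1) (1,1)
{Dpg, Dph} → row (7,6) (7,6) (2,6) (2,6) (7,5) (7,5) (1,1) (1,1) (1,1) (1,1) (1,1) (1,1)
{Bqg, Brg, Bpg} → row (7,7) (7,7) (7,7) (7,7) (7,7) (7,7) (1,1) (1,1) (1,1) (1,1) (1,1) (1,1)
{Bqh, Brh, Bph} → row (2,1) (7,7) (2,1) (7,7) (2,1) (7,7) (1,1) (1,1) (1,1) (1,1) (1,1) (1,1)
That's 5 distinct rows out of 12 strategies.

5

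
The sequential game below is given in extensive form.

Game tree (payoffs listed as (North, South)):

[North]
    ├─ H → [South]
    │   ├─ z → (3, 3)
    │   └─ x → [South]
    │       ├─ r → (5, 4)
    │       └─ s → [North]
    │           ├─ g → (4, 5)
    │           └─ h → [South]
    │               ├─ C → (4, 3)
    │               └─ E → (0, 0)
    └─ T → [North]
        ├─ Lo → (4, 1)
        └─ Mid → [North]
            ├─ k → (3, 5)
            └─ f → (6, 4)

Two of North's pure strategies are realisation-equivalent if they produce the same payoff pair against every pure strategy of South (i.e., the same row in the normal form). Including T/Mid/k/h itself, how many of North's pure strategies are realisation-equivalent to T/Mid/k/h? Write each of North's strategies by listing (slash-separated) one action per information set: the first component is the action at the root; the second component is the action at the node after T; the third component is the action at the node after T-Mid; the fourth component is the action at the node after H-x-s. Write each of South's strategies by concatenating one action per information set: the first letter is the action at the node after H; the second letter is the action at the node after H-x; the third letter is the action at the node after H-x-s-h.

Row for T/Mid/k/h (columns zrC, zrE, zsC, zsE, xrC, xrE, xsC, xsE): (3,5) (3,5) (3,5) (3,5) (3,5) (3,5) (3,5) (3,5).
Under T/Mid/k/h, North's choice at the node after H-x-s can never be reached regardless of what South does, so varying those choices leaves every outcome unchanged.
Holding the reachable choices fixed and varying the unreachable one freely already gives 2 equivalent strategies.
No other strategy reproduces this row, so those 2 are the full class: T/Mid/k/g, T/Mid/k/h.

2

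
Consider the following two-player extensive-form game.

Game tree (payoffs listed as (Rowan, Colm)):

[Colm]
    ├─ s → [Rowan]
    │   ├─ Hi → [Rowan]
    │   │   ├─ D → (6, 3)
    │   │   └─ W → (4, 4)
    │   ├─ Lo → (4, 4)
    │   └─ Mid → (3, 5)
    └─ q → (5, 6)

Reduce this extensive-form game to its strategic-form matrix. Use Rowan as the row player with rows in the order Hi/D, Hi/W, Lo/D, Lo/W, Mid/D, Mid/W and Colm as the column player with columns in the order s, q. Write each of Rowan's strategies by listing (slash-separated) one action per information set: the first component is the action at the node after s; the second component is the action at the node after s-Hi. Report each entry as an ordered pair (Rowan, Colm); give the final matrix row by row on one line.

             s        q
 Hi/D    (6,3)    (5,6)
 Hi/W    (4,4)    (5,6)
 Lo/D    (4,4)    (5,6)
 Lo/W    (4,4)    (5,6)
Mid/D    (3,5)    (5,6)
Mid/W    (3,5)    (5,6)

Hi/D: (6,3) (5,6) | Hi/W: (4,4) (5,6) | Lo/D: (4,4) (5,6) | Lo/W: (4,4) (5,6) | Mid/D: (3,5) (5,6) | Mid/W: (3,5) (5,6)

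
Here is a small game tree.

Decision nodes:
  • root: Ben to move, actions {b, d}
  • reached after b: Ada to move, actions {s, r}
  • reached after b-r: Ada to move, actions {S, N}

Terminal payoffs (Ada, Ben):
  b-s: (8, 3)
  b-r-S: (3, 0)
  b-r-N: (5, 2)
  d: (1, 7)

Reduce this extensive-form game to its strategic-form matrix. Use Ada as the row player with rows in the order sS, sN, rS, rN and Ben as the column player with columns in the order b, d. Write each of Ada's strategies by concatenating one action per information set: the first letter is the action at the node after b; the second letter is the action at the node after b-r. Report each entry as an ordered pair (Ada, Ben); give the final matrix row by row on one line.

sS: (8,3) (1,7) | sN: (8,3) (1,7) | rS: (3,0) (1,7) | rN: (5,2) (1,7)

            b        d
  sS    (8,3)    (1,7)
  sN    (8,3)    (1,7)
  rS    (3,0)    (1,7)
  rN    (5,2)    (1,7)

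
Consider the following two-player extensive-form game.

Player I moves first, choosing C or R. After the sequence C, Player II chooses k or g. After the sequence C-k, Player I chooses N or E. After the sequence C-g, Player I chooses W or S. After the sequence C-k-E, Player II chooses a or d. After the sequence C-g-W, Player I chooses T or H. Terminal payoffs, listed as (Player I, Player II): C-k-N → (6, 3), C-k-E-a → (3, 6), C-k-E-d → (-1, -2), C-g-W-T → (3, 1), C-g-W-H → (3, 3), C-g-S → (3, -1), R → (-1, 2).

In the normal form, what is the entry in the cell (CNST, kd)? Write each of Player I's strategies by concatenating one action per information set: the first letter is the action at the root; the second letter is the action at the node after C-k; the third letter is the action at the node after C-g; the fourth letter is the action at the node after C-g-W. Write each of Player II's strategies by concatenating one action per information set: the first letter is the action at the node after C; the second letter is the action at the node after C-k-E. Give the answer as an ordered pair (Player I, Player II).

(6, 3)

Trace the play path from the root:
  Player I plays C
  Player II plays k at [C]
  Player I plays N at [C-k]
→ terminal payoff (6, 3).
(Player I's choice at the node after C-g is never reached on this path, so it doesn't affect the outcome.)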